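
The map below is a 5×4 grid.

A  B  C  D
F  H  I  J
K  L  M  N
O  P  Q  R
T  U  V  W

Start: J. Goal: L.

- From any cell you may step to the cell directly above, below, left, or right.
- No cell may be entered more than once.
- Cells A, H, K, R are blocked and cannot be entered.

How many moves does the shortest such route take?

The Manhattan distance from J to L is |2−3| + |4−2| = 3, so at least 3 moves are needed.
A route of 3 moves achieves this: J → N → M → L.
Since 3 matches the lower bound, it is optimal.

3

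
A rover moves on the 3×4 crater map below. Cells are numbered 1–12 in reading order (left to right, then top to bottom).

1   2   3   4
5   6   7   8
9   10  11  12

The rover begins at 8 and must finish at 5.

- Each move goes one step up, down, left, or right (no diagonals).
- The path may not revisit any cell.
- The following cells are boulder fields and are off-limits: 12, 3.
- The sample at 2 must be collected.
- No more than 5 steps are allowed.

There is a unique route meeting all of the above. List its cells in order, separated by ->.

8 -> 7 -> 6 -> 2 -> 1 -> 5

The 5-move cap with required stops at 2 leaves no slack for detours.
Route from 8: left 2 to 6, up 1 to 2, left 1 to 1, down 1 to 5 — 5 moves in all.
Check: all required cells visited; 5 ≤ 5 moves.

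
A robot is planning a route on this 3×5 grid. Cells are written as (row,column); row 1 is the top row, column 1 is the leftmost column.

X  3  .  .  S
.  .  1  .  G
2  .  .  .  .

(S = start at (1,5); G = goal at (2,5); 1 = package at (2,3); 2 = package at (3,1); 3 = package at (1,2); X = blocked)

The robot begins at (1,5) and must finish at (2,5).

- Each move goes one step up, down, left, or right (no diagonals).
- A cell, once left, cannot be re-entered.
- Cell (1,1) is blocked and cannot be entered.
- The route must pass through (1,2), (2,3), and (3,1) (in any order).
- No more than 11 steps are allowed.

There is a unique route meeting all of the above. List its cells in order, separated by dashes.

The budget equals the shortest possible length, so every move has to be on a shortest route through the required cells.
Route from (1,5): 3× left (reaching (1,2)), down to (2,2), left to (2,1), down to (3,1), 2× right (reaching (3,3)), up to (2,3), 2× right (reaching (2,5)) — 11 moves in all.
Check: all required cells visited; 11 ≤ 11 moves.

(1,5) - (1,4) - (1,3) - (1,2) - (2,2) - (2,1) - (3,1) - (3,2) - (3,3) - (2,3) - (2,4) - (2,5)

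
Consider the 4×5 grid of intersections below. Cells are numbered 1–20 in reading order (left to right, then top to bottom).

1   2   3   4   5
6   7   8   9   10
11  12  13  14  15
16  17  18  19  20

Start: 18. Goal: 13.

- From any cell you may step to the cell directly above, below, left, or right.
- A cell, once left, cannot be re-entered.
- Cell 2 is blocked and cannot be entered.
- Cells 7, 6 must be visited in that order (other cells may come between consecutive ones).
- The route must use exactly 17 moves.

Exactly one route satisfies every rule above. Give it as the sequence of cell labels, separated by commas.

18, 19, 20, 15, 14, 9, 10, 5, 4, 3, 8, 7, 6, 11, 16, 17, 12, 13

The waypoints must appear in the order 7, 6, with no cell reused.
Route from 18: 2× right (reaching 20), up to 15, left to 14, up to 9, right to 10, up to 5, 2× left (reaching 3), down to 8, 2× left (reaching 6), 2× down (reaching 16), right to 17, up to 12, right to 13 — 17 moves in all.
Check: order respected (7 at step 11, 6 at step 12); 17 moves as required.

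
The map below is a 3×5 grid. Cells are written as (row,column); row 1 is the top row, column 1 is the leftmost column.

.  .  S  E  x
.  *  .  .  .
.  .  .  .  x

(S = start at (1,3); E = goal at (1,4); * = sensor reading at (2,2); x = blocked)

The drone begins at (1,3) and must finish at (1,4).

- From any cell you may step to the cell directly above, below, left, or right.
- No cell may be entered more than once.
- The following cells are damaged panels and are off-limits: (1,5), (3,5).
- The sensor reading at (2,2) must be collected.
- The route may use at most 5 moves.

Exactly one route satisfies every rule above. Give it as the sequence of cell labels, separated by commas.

The 5-move cap with required stops at (2,2) leaves no slack for detours.
Route from (1,3): left 1 to (1,2), down 1 to (2,2), right 2 to (2,4), up 1 to (1,4) — 5 moves in all.
Check: all required cells visited; 5 ≤ 5 moves.

(1,3), (1,2), (2,2), (2,3), (2,4), (1,4)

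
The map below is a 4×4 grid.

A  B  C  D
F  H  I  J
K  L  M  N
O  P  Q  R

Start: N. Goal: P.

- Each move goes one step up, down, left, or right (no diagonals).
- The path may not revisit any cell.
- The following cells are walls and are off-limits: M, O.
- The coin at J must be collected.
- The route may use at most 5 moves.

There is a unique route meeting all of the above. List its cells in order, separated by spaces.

The 5-move cap with required stops at J leaves no slack for detours.
Route from N: up to J, 2× left (reaching H), 2× down (reaching P) — 5 moves in all.
Check: all required cells visited; 5 ≤ 5 moves.

N J I H L P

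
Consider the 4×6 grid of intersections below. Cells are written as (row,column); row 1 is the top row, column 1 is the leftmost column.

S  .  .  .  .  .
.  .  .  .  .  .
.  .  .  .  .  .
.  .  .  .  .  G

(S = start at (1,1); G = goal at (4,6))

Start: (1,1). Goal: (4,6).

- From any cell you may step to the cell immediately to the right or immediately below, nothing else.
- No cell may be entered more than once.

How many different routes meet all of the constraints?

A right/down-only route from (1,1) to (4,6) makes exactly 3 down-moves and 5 right-moves in some order.
With no other constraints that would be C(8,3) = 56 routes.
That gives 56 routes.

56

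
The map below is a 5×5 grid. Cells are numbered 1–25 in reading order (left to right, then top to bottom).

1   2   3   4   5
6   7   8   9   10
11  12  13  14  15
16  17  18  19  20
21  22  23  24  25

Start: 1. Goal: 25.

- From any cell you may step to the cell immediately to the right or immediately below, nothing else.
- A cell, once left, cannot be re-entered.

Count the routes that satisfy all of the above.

70

A right/down-only route from 1 to 25 makes exactly 4 down-moves and 4 right-moves in some order.
With no other constraints that would be C(8,4) = 70 routes.
That gives 70 routes.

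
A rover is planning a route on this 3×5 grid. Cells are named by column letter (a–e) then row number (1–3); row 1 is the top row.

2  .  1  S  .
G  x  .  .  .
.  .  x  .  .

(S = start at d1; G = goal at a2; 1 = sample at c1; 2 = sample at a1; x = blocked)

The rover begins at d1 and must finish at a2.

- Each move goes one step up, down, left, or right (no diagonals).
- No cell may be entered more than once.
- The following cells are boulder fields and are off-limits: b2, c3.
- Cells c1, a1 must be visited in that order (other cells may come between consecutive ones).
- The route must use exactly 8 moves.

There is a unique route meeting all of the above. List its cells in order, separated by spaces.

d1 e1 e2 d2 c2 c1 b1 a1 a2

The waypoints must appear in the order c1, a1, with no cell reused.
Route from d1: right 1 to e1, down 1 to e2, left 2 to c2, up 1 to c1, left 2 to a1, down 1 to a2 — 8 moves in all.
Check: order respected (1 at step 5, 2 at step 7); 8 moves as required.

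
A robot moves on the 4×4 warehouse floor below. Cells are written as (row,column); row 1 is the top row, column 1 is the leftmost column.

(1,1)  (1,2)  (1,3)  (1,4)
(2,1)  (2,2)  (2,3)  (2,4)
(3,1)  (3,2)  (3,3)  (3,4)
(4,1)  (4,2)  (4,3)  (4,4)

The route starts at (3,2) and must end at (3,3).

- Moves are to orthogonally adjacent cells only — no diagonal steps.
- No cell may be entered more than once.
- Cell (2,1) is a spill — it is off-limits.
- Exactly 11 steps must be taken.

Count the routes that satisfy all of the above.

2

Need simple routes of exactly 11 moves from (3,2) to (3,3) (Manhattan distance 1, so 5 moves are spent on a detour and 5 undoing it).
Enumerating: (3,2) (4,2) (4,3) (4,4) (3,4) (2,4) (1,4) (1,3) (1,2) (2,2) (2,3) (3,3) | (3,2) (3,1) (4,1) (4,2) (4,3) (4,4) (3,4) (2,4) (1,4) (1,3) (2,3) (3,3).
That gives 2 routes.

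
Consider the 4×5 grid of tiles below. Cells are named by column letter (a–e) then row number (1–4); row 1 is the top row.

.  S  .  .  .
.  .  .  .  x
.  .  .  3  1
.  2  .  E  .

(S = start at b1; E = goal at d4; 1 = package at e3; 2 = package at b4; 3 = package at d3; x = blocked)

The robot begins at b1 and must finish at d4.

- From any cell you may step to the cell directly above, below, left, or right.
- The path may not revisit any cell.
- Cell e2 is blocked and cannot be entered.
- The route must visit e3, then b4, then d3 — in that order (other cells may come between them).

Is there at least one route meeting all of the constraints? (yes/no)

Ignoring the required order, 45 revisit-free routes from b1 to d4 pass through all of e3, b4, and d3; the waypoint orders that occur are b4 → d3 → e3 (45) — never e3 → b4 → d3.

no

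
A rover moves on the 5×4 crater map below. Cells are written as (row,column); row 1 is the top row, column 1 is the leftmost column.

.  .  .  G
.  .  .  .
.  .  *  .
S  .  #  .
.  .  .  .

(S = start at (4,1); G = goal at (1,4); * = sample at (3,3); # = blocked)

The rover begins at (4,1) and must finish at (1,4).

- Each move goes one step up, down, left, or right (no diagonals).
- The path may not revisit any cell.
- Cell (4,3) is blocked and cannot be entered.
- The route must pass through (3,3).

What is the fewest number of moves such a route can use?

6

Any route passes through (3,3) somewhere between (4,1) and (1,4). Summing Manhattan distances along the two legs ((4,1) → (3,3) → (1,4)) gives a lower bound of 3 + 3 = 6 moves.
A route of 6 moves achieves this: (4,1) → (3,1) → (3,2) → (3,3) → (2,3) → (1,3) → (1,4).
Since 6 matches the lower bound, it is optimal.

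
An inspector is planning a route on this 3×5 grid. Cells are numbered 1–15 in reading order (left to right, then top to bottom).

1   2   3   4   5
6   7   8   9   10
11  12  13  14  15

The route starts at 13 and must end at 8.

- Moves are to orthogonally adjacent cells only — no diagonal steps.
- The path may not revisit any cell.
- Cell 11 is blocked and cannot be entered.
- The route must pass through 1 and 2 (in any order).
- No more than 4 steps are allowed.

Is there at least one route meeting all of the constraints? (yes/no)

Even ignoring the no-revisit rule, getting from 13 to 8, taking the cheapest ordering 13 → 2 → 1 → 8 needs at least 3 + 1 + 3 = 7 moves (Manhattan distance per leg), which exceeds the 4-move limit.

no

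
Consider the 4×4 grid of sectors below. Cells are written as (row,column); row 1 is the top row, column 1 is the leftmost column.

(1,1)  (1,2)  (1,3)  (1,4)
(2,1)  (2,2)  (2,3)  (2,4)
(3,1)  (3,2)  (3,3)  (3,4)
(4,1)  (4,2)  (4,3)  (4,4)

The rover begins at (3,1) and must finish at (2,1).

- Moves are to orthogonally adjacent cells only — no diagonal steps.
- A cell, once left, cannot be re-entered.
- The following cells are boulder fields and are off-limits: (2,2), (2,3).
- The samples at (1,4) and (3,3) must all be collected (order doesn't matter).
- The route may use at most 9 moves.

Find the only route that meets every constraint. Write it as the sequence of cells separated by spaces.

The 9-move cap with required stops at (1,4), (3,3) leaves no slack for detours.
Route from (3,1): right 3 to (3,4), up 2 to (1,4), left 3 to (1,1), down 1 to (2,1) — 9 moves in all.
Check: all required cells visited; 9 ≤ 9 moves.

(3,1) (3,2) (3,3) (3,4) (2,4) (1,4) (1,3) (1,2) (1,1) (2,1)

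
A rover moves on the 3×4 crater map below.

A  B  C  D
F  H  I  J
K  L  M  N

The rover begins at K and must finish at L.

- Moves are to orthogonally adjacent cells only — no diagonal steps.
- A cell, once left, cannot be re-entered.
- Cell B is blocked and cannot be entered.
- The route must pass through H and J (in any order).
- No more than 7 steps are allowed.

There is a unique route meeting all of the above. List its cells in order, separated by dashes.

The budget equals the shortest possible length, so every move has to be on a shortest route through the required cells.
Route from K: up to F, 3× right (reaching J), down to N, 2× left (reaching L) — 7 moves in all.
Check: all required cells visited; 7 ≤ 7 moves.

K - F - H - I - J - N - M - L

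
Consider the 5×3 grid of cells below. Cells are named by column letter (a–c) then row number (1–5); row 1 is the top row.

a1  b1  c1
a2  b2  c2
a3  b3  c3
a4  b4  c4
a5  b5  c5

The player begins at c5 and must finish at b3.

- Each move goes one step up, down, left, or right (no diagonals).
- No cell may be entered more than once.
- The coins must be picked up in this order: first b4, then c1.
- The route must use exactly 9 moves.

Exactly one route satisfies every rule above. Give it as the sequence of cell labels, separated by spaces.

The waypoints must appear in the order b4, c1, with no cell reused.
Route from c5: left to b5, up to b4, right to c4, 3× up (reaching c1), left to b1, 2× down (reaching b3) — 9 moves in all.
Check: order respected (b4 at step 2, c1 at step 6); 9 moves as required.

c5 b5 b4 c4 c3 c2 c1 b1 b2 b3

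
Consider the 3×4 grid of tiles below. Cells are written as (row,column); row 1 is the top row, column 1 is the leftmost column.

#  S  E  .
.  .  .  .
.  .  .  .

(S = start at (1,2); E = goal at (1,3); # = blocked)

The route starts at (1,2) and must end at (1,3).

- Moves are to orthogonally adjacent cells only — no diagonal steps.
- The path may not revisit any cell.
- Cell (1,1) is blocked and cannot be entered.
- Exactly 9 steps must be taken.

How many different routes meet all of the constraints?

3

Need simple routes of exactly 9 moves from (1,2) to (1,3) (Manhattan distance 1, so 4 moves are spent on a detour and 4 undoing it).
Enumerating: (1,2) (2,2) (2,1) (3,1) (3,2) (3,3) (2,3) (2,4) (1,4) (1,3) | (1,2) (2,2) (2,1) (3,1) (3,2) (3,3) (3,4) (2,4) (1,4) (1,3) | (1,2) (2,2) (2,1) (3,1) (3,2) (3,3) (3,4) (2,4) (2,3) (1,3).
That gives 3 routes.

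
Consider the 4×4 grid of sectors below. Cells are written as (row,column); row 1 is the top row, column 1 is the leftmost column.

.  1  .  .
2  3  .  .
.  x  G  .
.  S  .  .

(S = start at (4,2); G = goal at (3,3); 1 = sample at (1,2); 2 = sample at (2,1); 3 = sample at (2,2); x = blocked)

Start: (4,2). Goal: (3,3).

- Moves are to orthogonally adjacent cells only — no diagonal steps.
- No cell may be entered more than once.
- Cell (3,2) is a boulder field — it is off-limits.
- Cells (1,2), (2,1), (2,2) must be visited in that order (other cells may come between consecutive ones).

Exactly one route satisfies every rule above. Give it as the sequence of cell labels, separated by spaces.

The waypoints must appear in the order (1,2), (2,1), (2,2), with no cell reused.
Route from (4,2): right 2 to (4,4), up 3 to (1,4), left 3 to (1,1), down 1 to (2,1), right 2 to (2,3), down 1 to (3,3) — 12 moves in all.
Check: order respected (1 at step 7, 2 at step 9, 3 at step 10).

(4,2) (4,3) (4,4) (3,4) (2,4) (1,4) (1,3) (1,2) (1,1) (2,1) (2,2) (2,3) (3,3)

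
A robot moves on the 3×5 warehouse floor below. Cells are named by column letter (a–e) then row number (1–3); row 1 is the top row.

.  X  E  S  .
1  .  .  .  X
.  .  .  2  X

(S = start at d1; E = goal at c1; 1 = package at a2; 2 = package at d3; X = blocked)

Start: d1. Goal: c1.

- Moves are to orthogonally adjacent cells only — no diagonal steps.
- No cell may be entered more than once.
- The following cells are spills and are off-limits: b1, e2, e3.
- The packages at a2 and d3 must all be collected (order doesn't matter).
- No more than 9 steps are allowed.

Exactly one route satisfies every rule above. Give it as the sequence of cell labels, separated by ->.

Any route must reach a2 and d3 and still end at c1 within 9 moves, so the order of the required stops is forced.
Route from d1: 2× down (reaching d3), 3× left (reaching a3), up to a2, 2× right (reaching c2), up to c1 — 9 moves in all.
Check: all required cells visited; 9 ≤ 9 moves.

d1 -> d2 -> d3 -> c3 -> b3 -> a3 -> a2 -> b2 -> c2 -> c1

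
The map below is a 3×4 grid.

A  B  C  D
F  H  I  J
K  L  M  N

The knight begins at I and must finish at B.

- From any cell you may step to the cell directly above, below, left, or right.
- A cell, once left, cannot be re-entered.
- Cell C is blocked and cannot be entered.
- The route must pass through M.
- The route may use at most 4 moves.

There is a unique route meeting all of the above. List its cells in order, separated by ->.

The 4-move cap with required stops at M leaves no slack for detours.
Route from I: down 1 to M, left 1 to L, up 2 to B — 4 moves in all.
Check: all required cells visited; 4 ≤ 4 moves.

I -> M -> L -> H -> B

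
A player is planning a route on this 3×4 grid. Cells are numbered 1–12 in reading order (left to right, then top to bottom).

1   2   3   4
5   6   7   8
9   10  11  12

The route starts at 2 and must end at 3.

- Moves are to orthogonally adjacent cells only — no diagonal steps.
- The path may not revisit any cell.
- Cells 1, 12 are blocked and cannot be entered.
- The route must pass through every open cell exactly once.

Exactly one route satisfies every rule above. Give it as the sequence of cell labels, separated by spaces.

Need to visit all 10 open cells exactly once, starting at 2 and ending at 3.
Route from 2: down 1 to 6, left 1 to 5, down 1 to 9, right 2 to 11, up 1 to 7, right 1 to 8, up 1 to 4, left 1 to 3 — 9 moves in all.
Check: all 10 open cells covered.

2 6 5 9 10 11 7 8 4 3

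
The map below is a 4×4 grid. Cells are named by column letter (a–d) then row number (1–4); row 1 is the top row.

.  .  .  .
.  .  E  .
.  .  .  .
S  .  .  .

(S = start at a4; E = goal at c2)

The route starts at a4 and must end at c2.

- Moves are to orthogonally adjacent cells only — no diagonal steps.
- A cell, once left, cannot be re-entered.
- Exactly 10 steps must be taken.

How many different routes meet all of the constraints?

Need simple routes of exactly 10 moves from a4 to c2 (Manhattan distance 4, so 3 moves are spent on a detour and 3 undoing it).
Branch systematically from the start, pruning whenever the remaining move budget drops below the Manhattan distance to c2 or differs from it in parity. Grouping the completions by first move — via a3: 15; via b4: 15 — and summing: 15 + 15 = 30.
That gives 30 routes.

30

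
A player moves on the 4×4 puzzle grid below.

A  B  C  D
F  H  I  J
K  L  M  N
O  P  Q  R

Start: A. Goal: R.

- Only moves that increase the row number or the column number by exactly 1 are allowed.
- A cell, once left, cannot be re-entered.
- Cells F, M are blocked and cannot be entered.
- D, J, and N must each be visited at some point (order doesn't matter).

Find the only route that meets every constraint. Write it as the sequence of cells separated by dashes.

Moves only go right or down, so the column and row indices never decrease.
Route from A: right 3 to D, down 3 to R — 6 moves in all.
Check: all required cells visited.

A - B - C - D - J - N - R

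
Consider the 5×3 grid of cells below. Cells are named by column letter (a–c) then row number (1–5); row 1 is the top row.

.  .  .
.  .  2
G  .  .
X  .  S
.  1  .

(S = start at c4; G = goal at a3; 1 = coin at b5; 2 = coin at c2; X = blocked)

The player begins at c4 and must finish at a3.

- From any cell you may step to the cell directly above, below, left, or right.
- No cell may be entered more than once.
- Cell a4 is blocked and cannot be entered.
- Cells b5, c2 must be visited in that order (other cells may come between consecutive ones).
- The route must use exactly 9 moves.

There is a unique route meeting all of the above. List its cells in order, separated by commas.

c4, c5, b5, b4, b3, c3, c2, b2, a2, a3

The waypoints must appear in the order b5, c2, with no cell reused.
Route from c4: down 1 to c5, left 1 to b5, up 2 to b3, right 1 to c3, up 1 to c2, left 2 to a2, down 1 to a3 — 9 moves in all.
Check: order respected (1 at step 2, 2 at step 6); 9 moves as required.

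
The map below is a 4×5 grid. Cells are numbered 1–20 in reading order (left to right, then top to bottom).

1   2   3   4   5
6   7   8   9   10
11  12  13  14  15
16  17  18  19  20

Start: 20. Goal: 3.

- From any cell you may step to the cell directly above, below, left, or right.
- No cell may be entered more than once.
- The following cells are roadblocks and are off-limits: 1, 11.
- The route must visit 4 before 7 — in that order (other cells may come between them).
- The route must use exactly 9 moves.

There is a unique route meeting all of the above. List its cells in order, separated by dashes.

The waypoints must appear in the order 4, 7, with no cell reused.
Route from 20: 3× up (reaching 5), left to 4, down to 9, 2× left (reaching 7), up to 2, right to 3 — 9 moves in all.
Check: order respected (4 at step 4, 7 at step 7); 9 moves as required.

20 - 15 - 10 - 5 - 4 - 9 - 8 - 7 - 2 - 3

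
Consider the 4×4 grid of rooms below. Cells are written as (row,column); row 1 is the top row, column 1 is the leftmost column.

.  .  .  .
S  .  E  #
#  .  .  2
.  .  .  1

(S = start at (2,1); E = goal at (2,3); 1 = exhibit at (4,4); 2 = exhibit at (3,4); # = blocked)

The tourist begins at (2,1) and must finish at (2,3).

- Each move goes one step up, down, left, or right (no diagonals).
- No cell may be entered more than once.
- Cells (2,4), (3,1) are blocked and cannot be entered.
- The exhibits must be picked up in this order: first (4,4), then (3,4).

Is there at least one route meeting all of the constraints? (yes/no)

yes

One route that works: (2,1) → (2,2) → (3,2) → (4,2) → (4,3) → (4,4) → (3,4) → (3,3) → (2,3).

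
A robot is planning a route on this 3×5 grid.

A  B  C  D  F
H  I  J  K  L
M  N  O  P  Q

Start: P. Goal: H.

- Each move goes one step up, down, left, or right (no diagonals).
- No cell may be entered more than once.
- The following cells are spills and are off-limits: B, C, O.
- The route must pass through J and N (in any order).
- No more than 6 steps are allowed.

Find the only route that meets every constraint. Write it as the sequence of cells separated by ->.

The budget equals the shortest possible length, so every move has to be on a shortest route through the required cells.
Route from P: up to K, 2× left (reaching I), down to N, left to M, up to H — 6 moves in all.
Check: all required cells visited; 6 ≤ 6 moves.

P -> K -> J -> I -> N -> M -> H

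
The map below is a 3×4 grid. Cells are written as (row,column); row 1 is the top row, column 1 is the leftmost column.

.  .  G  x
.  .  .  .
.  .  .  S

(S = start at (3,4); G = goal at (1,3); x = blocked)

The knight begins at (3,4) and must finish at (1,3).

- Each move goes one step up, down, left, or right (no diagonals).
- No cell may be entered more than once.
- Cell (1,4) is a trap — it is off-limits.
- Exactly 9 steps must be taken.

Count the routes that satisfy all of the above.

6

Need simple routes of exactly 9 moves from (3,4) to (1,3) (Manhattan distance 3, so 3 moves are spent on a detour and 3 undoing it).
Enumerating: (3,4) (2,4) (2,3) (3,3) (3,2) (2,2) (2,1) (1,1) (1,2) (1,3) | (3,4) (2,4) (2,3) (3,3) (3,2) (3,1) (2,1) (1,1) (1,2) (1,3) | (3,4) (2,4) (2,3) (3,3) (3,2) (3,1) (2,1) (2,2) (1,2) (1,3) | (3,4) (2,4) (2,3) (2,2) (3,2) (3,1) (2,1) (1,1) (1,2) (1,3) | (3,4) (3,3) (2,3) (2,2) (3,2) (3,1) (2,1) (1,1) (1,2) (1,3) | (3,4) (3,3) (3,2) (3,1) (2,1) (1,1) (1,2) (2,2) (2,3) (1,3).
That gives 6 routes.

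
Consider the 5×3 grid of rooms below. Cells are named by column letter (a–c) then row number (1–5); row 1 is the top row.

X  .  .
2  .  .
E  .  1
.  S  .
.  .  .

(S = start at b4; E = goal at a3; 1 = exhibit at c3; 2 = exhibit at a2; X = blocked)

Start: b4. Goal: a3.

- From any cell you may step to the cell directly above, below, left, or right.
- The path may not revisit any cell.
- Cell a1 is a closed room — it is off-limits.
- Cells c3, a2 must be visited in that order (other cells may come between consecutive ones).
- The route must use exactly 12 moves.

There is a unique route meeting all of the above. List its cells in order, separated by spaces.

b4 a4 a5 b5 c5 c4 c3 c2 c1 b1 b2 a2 a3

The waypoints must appear in the order c3, a2, with no cell reused.
Route from b4: left to a4, down to a5, 2× right (reaching c5), 4× up (reaching c1), left to b1, down to b2, left to a2, down to a3 — 12 moves in all.
Check: order respected (1 at step 6, 2 at step 11); 12 moves as required.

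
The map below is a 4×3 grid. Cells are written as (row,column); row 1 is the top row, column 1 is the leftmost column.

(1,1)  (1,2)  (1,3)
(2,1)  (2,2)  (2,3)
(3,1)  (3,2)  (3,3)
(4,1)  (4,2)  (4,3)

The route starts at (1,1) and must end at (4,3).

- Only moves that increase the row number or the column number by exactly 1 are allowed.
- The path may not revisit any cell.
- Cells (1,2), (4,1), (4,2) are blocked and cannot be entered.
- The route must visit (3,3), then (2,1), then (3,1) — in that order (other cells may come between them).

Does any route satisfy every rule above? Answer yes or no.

no

(2,1) lies above (3,3), so going from (3,3) to (2,1) would need an upward move — but moves only go right/down, so (3,3) cannot be visited before (2,1).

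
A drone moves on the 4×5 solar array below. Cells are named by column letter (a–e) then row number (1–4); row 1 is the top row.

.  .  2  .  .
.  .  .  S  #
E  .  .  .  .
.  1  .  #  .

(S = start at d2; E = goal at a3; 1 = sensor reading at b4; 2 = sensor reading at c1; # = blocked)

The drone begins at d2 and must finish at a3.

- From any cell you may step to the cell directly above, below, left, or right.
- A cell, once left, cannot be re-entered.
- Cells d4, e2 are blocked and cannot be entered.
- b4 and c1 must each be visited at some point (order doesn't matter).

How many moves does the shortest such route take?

Any route passes through b4 and c1 in some order between d2 and a3. Summing Manhattan distances along each leg and taking the cheapest ordering (d2 → c1 → b4 → a3) gives a lower bound of 2 + 4 + 2 = 8 moves.
A route of 8 moves achieves this: d2 → d1 → c1 → c2 → c3 → c4 → b4 → b3 → a3.
Since 8 matches the lower bound, it is optimal.

8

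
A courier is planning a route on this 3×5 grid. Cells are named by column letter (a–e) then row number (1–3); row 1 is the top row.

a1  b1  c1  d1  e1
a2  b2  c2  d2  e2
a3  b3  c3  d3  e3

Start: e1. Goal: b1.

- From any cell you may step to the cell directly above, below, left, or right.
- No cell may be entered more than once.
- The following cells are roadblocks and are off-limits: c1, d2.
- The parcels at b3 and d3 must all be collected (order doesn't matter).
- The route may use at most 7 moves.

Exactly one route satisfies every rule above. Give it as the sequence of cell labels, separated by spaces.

e1 e2 e3 d3 c3 b3 b2 b1

The 7-move cap with required stops at b3, d3 leaves no slack for detours.
Route from e1: 2× down (reaching e3), 3× left (reaching b3), 2× up (reaching b1) — 7 moves in all.
Check: all required cells visited; 7 ≤ 7 moves.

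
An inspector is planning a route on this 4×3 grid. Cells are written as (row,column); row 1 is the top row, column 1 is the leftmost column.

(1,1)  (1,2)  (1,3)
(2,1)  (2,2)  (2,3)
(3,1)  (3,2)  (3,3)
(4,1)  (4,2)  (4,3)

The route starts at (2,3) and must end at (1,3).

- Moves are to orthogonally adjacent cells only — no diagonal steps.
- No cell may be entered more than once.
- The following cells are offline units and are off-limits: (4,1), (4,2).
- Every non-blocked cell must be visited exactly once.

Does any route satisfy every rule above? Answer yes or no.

Cell (4,3) has only one open neighbour but is neither the start nor the goal, so a Hamiltonian route would have to both enter and leave it through the same neighbour — impossible without revisiting.

no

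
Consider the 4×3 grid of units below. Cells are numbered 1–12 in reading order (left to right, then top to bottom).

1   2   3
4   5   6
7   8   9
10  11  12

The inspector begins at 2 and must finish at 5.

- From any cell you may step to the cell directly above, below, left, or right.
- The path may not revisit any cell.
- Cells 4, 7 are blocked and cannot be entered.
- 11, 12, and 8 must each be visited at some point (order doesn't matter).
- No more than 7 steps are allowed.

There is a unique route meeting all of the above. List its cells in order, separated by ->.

The 7-move cap with required stops at 11, 12, 8 leaves no slack for detours.
Route from 2: right 1 to 3, down 3 to 12, left 1 to 11, up 2 to 5 — 7 moves in all.
Check: all required cells visited; 7 ≤ 7 moves.

2 -> 3 -> 6 -> 9 -> 12 -> 11 -> 8 -> 5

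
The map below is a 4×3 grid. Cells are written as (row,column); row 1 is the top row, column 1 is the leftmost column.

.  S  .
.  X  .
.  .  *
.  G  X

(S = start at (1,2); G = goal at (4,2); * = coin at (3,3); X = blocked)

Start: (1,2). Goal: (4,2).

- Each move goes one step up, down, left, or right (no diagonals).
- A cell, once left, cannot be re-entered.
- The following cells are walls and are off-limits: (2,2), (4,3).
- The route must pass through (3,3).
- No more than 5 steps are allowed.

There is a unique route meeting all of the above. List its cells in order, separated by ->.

(1,2) -> (1,3) -> (2,3) -> (3,3) -> (3,2) -> (4,2)

The 5-move cap with required stops at (3,3) leaves no slack for detours.
Route from (1,2): right to (1,3), 2× down (reaching (3,3)), left to (3,2), down to (4,2) — 5 moves in all.
Check: all required cells visited; 5 ≤ 5 moves.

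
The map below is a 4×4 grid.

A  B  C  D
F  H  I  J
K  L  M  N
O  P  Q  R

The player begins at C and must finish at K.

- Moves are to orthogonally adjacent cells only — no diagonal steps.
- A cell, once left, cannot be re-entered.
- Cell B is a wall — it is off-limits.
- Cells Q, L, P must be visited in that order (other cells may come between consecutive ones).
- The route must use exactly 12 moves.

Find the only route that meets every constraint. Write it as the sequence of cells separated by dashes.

C - D - J - N - R - Q - M - I - H - L - P - O - K

The waypoints must appear in the order Q, L, P, with no cell reused.
Route from C: right 1 to D, down 3 to R, left 1 to Q, up 2 to I, left 1 to H, down 2 to P, left 1 to O, up 1 to K — 12 moves in all.
Check: order respected (Q at step 5, L at step 9, P at step 10); 12 moves as required.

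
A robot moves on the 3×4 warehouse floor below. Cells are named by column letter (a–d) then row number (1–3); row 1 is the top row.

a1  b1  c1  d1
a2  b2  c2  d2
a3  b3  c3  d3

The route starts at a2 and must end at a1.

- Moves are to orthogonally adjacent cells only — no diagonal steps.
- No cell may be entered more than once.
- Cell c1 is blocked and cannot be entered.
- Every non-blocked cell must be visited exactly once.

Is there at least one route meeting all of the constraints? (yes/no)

no

Cell d1 has only one open neighbour but is neither the start nor the goal, so a Hamiltonian route would have to both enter and leave it through the same neighbour — impossible without revisiting.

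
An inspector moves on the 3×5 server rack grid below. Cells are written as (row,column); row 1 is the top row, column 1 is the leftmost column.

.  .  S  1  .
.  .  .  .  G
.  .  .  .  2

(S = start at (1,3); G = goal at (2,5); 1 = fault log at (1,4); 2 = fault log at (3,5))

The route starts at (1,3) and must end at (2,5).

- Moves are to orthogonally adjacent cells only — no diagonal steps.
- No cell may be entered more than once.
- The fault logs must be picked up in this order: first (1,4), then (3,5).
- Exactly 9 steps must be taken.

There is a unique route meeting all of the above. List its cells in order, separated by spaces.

The waypoints must appear in the order (1,4), (3,5), with no cell reused.
Route from (1,3): right 1 to (1,4), down 1 to (2,4), left 2 to (2,2), down 1 to (3,2), right 3 to (3,5), up 1 to (2,5) — 9 moves in all.
Check: order respected (1 at step 1, 2 at step 8); 9 moves as required.

(1,3) (1,4) (2,4) (2,3) (2,2) (3,2) (3,3) (3,4) (3,5) (2,5)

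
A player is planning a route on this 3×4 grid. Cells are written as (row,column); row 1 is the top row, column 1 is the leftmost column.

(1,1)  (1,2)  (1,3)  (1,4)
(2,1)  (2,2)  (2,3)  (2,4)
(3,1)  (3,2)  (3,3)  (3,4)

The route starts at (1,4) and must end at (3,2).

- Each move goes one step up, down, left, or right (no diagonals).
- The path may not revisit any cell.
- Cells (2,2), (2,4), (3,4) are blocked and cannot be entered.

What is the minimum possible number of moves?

4

The Manhattan distance from (1,4) to (3,2) is |1−3| + |4−2| = 4, so at least 4 moves are needed.
A route of 4 moves achieves this: (1,4) → (1,3) → (2,3) → (3,3) → (3,2).
Since 4 matches the lower bound, it is optimal.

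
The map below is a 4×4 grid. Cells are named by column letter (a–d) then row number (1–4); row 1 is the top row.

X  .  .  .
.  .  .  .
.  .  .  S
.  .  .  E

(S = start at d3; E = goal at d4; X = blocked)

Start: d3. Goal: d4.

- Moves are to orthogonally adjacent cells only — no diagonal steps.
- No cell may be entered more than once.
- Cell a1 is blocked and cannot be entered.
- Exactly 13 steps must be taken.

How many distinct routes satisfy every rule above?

Need simple routes of exactly 13 moves from d3 to d4 (Manhattan distance 1, so 6 moves are spent on a detour and 6 undoing it).
Enumerating: d3 d2 d1 c1 c2 c3 b3 b2 a2 a3 a4 b4 c4 d4 | d3 d2 d1 c1 c2 b2 a2 a3 a4 b4 b3 c3 c4 d4 | d3 d2 d1 c1 b1 b2 a2 a3 a4 b4 b3 c3 c4 d4 | d3 d2 d1 c1 b1 b2 c2 c3 b3 a3 a4 b4 c4 d4 | d3 d2 c2 c1 b1 b2 a2 a3 a4 b4 b3 c3 c4 d4 | d3 c3 c2 d2 d1 c1 b1 b2 b3 a3 a4 b4 c4 d4 | d3 c3 c2 d2 d1 c1 b1 b2 a2 a3 a4 b4 c4 d4 | d3 c3 c2 d2 d1 c1 b1 b2 a2 a3 b3 b4 c4 d4.
That gives 8 routes.

8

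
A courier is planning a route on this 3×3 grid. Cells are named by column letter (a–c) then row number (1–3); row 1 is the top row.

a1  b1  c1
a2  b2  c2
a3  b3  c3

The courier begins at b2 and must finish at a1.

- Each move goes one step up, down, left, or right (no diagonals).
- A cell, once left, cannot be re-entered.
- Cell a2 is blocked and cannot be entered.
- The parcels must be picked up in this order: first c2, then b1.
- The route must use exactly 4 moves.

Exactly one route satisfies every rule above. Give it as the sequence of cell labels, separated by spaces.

The waypoints must appear in the order c2, b1, with no cell reused.
Route from b2: right to c2, up to c1, 2× left (reaching a1) — 4 moves in all.
Check: order respected (c2 at step 1, b1 at step 3); 4 moves as required.

b2 c2 c1 b1 a1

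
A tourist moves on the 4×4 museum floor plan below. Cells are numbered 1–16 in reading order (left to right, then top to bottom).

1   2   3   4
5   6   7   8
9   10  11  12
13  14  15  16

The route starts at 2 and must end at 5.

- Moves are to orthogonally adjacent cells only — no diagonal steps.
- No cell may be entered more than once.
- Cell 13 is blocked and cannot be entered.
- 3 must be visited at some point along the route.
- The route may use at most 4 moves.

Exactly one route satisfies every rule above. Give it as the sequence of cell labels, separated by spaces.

2 3 7 6 5

The 4-move cap with required stops at 3 leaves no slack for detours.
Route from 2: right 1 to 3, down 1 to 7, left 2 to 5 — 4 moves in all.
Check: all required cells visited; 4 ≤ 4 moves.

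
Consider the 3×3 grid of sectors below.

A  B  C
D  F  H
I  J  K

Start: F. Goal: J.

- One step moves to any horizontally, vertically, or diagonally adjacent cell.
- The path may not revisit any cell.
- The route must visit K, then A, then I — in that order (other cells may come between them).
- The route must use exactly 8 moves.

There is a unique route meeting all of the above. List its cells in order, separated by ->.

F -> K -> H -> C -> B -> A -> D -> I -> J

The waypoints must appear in the order K, A, I, with no cell reused.
Route from F: down-right 1 to K, up 2 to C, left 2 to A, down 2 to I, right 1 to J — 8 moves in all.
Check: order respected (K at step 1, A at step 5, I at step 7); 8 moves as required.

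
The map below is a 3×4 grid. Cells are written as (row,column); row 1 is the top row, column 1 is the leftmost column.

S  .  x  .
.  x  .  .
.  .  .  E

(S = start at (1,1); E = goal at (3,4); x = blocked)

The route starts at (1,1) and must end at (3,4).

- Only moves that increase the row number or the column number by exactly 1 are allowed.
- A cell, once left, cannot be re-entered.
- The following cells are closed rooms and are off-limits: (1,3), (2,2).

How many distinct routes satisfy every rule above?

1

A right/down-only route from (1,1) to (3,4) makes exactly 2 down-moves and 3 right-moves in some order.
With no other constraints that would be C(5,2) = 10 routes.
Subtract routes through each blocked cell (inclusion–exclusion for overlaps): − through (1,3): 3 − through (2,2): 6 → 1.
That gives 1 route.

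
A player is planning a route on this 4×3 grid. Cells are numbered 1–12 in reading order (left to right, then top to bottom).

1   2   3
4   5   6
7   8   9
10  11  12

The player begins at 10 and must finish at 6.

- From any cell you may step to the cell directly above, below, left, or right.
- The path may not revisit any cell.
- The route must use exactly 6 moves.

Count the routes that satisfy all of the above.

Need simple routes of exactly 6 moves from 10 to 6 (Manhattan distance 4, so 1 moves are spent on a detour and 1 undoing it).
Branch systematically from the start, pruning whenever the remaining move budget drops below the Manhattan distance to 6 or differs from it in parity. Grouping the completions by first move — via 7: 6; via 11: 3 — and summing: 6 + 3 = 9.
That gives 9 routes.

9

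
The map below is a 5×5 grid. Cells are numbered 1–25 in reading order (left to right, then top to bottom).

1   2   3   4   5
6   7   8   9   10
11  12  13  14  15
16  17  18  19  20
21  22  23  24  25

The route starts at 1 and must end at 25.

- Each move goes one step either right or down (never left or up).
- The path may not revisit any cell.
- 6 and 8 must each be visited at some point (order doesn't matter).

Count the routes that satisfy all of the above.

10

A right/down-only route from 1 to 25 makes exactly 4 down-moves and 4 right-moves in some order.
With no other constraints that would be C(8,4) = 70 routes.
A monotone route can only reach the required cells in the order 6, 8, so split there and multiply the segment counts: 1→6: 1; 6→8: 1; 8→25: 10; product = 10.
That gives 10 routes.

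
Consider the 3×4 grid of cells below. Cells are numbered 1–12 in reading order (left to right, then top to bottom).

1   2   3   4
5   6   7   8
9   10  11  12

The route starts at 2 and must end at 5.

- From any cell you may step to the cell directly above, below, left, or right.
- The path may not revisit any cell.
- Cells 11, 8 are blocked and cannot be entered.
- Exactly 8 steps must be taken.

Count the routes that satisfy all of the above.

Need simple routes of exactly 8 moves from 2 to 5 (Manhattan distance 2, so 3 moves are spent on a detour and 3 undoing it).
No route satisfies every constraint, so the count is 0.

0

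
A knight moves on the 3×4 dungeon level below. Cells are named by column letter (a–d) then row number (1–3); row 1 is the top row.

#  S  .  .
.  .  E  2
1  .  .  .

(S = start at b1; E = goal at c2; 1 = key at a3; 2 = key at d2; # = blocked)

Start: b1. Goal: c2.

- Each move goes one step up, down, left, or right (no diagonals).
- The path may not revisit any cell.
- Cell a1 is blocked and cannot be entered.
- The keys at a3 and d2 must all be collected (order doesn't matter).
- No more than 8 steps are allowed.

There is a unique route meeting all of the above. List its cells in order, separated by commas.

b1, b2, a2, a3, b3, c3, d3, d2, c2

Any route must reach a3 and d2 and still end at c2 within 8 moves, so the order of the required stops is forced.
Route from b1: down 1 to b2, left 1 to a2, down 1 to a3, right 3 to d3, up 1 to d2, left 1 to c2 — 8 moves in all.
Check: all required cells visited; 8 ≤ 8 moves.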